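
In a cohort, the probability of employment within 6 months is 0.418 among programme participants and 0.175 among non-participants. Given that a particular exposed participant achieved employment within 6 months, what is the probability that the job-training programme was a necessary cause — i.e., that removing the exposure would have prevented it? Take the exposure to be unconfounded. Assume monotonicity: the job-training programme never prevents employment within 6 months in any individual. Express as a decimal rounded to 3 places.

PN ≈ 0.581

Let p₁ = 0.418, p₀ = 0.175.
Under exogeneity and monotonicity, PN = (p₁ − p₀) / p₁.
PN = (0.418 − 0.175) / 0.418 = 0.243 / 0.418 ≈ 0.5813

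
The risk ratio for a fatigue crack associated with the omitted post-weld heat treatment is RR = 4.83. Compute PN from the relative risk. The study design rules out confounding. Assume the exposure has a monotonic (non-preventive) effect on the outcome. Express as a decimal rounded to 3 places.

Under exogeneity and monotonicity, PN = (RR − 1) / RR = 1 − 1/RR.
PN = (4.83 − 1) / 4.83 = 3.83 / 4.83 ≈ 0.7930

PN ≈ 0.793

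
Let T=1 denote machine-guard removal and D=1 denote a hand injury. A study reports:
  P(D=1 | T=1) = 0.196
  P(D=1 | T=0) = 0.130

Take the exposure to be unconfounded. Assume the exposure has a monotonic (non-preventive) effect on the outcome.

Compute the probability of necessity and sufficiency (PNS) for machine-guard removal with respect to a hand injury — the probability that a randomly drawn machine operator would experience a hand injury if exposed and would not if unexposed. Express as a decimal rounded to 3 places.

Let p₁ = 0.196, p₀ = 0.13.
Under exogeneity and monotonicity, PNS = p₁ − p₀.
PNS = 0.196 − 0.13 = 0.066

PNS ≈ 0.066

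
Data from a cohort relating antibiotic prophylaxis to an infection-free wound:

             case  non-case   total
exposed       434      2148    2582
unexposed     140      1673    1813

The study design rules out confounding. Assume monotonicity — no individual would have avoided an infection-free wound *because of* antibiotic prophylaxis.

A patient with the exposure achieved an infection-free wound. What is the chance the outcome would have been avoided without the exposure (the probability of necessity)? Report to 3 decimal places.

p₁ = P(outcome | exposed) = 434/2582 = 0.16809
p₀ = P(outcome | unexposed) = 140/1813 = 0.07722
Under exogeneity and monotonicity, PN = (p₁ − p₀) / p₁.
PN = (0.16809 − 0.07722) / 0.16809 = 0.090867 / 0.16809 ≈ 0.5406

PN ≈ 0.541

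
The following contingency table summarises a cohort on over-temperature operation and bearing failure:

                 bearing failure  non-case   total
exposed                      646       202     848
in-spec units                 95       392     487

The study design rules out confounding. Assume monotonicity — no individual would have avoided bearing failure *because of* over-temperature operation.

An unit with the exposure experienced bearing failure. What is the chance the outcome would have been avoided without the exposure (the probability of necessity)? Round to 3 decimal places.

PN ≈ 0.744

p₁ = P(outcome | exposed) = 646/848 = 0.76179
p₀ = P(outcome | unexposed) = 95/487 = 0.19507
Under exogeneity and monotonicity, PN = (p₁ − p₀) / p₁.
PN = (0.76179 − 0.19507) / 0.76179 = 0.56672 / 0.76179 ≈ 0.7439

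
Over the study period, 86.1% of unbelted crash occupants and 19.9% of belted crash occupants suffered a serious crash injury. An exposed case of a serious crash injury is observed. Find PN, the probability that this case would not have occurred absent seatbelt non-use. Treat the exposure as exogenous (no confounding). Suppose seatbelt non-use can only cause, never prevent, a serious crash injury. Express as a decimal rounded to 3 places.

p₁ = 0.861, p₀ = 0.199.
Under exogeneity and monotonicity, PN = (p₁ − p₀) / p₁.
PN = (0.861 − 0.199) / 0.861 = 0.662 / 0.861 ≈ 0.7689

PN ≈ 0.769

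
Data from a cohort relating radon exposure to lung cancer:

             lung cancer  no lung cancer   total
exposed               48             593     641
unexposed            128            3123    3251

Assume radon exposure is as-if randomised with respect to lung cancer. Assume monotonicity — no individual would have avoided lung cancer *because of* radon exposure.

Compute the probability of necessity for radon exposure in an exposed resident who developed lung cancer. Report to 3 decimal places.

p₁ = P(outcome | exposed) = 48/641 = 0.074883
p₀ = P(outcome | unexposed) = 128/3251 = 0.039373
Under exogeneity and monotonicity, PN = (p₁ − p₀)/p₁.
PN = (0.074883 − 0.039373) / 0.074883 ≈ 0.4742

PN ≈ 0.474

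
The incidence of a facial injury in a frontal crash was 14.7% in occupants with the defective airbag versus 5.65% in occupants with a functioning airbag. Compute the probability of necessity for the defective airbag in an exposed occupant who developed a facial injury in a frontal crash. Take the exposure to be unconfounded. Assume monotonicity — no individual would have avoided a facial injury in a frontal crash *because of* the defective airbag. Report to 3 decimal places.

PN ≈ 0.616

p₁ = 0.147, p₀ = 0.0565.
Under exogeneity and monotonicity, PN = (p₁ − p₀) / p₁.
PN = (0.147 − 0.0565) / 0.147 = 0.0905 / 0.147 ≈ 0.6156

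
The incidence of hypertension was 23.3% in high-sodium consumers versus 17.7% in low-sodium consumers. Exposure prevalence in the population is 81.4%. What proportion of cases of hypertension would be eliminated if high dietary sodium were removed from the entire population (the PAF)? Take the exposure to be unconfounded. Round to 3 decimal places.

p₁ = 0.233, p₀ = 0.177.
Overall risk P(Y=1) = π·p₁ + (1−π)·p₀ = 0.814×0.233 + 0.186×0.177 = 0.22258.
Under exogeneity, PAF = [P(Y=1) − p₀] / P(Y=1).
PAF = (0.22258 − 0.177) / 0.22258 ≈ 0.2048

PAF ≈ 0.205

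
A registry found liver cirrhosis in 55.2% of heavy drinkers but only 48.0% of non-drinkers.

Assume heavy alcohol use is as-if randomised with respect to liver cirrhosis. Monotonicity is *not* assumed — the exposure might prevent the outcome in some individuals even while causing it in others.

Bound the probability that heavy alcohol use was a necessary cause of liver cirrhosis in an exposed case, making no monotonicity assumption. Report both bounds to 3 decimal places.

0.130 ≤ PN ≤ 0.942

p₁ = 0.552, p₀ = 0.48.
Under exogeneity alone the bounds on PN are max{0,(p₁−p₀)/p₁} ≤ PN ≤ min{1,(1−p₀)/p₁}.
  lower = (p₁ − p₀)/p₁ = 0.072 / 0.552 ≈ 0.1304
  upper = min{1, (1 − p₀)/p₁} = 0.52 / 0.552 ≈ 0.9420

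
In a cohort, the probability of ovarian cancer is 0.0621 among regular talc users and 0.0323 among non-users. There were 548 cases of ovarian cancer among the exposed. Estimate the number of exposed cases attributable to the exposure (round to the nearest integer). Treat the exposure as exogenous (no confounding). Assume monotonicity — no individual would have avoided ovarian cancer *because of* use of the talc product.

about 263 cases

Let p₁ = 0.0621, p₀ = 0.0323.
PN = (p₁ − p₀)/p₁ = (0.0621 − 0.0323) / 0.0621 ≈ 0.47987.
Attributable cases ≈ PN × (exposed cases) = 0.47987 × 548 ≈ 262.97.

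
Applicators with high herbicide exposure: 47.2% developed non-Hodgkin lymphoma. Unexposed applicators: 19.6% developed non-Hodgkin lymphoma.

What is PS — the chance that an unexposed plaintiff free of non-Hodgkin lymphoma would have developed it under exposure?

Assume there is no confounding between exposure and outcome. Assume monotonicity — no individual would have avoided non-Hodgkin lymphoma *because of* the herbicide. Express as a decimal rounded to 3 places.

PS ≈ 0.343

p₁ = 0.472, p₀ = 0.196.
Under exogeneity and monotonicity, PS = (p₁ − p₀) / (1 − p₀).
PS = (0.472 − 0.196) / (1 − 0.196) = 0.276 / 0.804 ≈ 0.3433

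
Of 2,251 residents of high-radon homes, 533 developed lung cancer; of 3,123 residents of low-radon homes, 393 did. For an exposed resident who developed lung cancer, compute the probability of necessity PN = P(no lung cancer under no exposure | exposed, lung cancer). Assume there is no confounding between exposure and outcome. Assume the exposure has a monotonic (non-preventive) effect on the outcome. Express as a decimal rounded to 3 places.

p₁ = P(outcome | exposed) = 533/2251 = 0.23678
p₀ = P(outcome | unexposed) = 393/3123 = 0.12584
Under exogeneity and monotonicity, PN = (p₁ − p₀) / p₁.
PN = (0.23678 − 0.12584) / 0.23678 = 0.11094 / 0.23678 ≈ 0.4685

PN ≈ 0.469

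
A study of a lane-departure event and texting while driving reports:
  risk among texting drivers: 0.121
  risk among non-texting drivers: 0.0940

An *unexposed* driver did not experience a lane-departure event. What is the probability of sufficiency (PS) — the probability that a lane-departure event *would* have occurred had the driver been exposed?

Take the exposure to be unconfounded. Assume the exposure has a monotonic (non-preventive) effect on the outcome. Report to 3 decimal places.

Let p₁ = 0.121, p₀ = 0.094.
Under exogeneity and monotonicity, PS = (p₁ − p₀) / (1 − p₀).
PS = (0.121 − 0.094) / (1 − 0.094) = 0.027 / 0.906 ≈ 0.0298

PS ≈ 0.030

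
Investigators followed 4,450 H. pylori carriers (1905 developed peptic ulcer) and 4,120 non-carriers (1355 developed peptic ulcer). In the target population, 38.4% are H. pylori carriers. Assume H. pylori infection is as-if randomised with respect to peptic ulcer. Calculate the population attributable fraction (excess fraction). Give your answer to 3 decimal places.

PAF ≈ 0.104

p₁ = P(outcome | exposed) = 1905/4450 = 0.42809
p₀ = P(outcome | unexposed) = 1355/4120 = 0.32888
Overall risk P(Y=1) = π·p₁ + (1−π)·p₀ = 0.384×0.42809 + 0.616×0.32888 = 0.36698.
Under exogeneity, PAF = [P(Y=1) − p₀] / P(Y=1).
PAF = (0.36698 − 0.32888) / 0.36698 ≈ 0.1038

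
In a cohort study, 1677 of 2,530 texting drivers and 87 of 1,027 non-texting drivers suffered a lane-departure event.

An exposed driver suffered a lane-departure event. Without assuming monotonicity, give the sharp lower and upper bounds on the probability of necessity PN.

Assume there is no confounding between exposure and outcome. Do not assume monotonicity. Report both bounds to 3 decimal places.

p₁ = P(outcome | exposed) = 1677/2530 = 0.66285
p₀ = P(outcome | unexposed) = 87/1027 = 0.084713
Under exogeneity alone the bounds on PN are max{0,(p₁−p₀)/p₁} ≤ PN ≤ min{1,(1−p₀)/p₁}.
  lower = (p₁ − p₀)/p₁ = 0.57813 / 0.66285 ≈ 0.8722
  upper = min{1, (1 − p₀)/p₁} = 0.91529 / 0.66285 ≈ 1.3808 → capped at 1

0.872 ≤ PN ≤ 1.000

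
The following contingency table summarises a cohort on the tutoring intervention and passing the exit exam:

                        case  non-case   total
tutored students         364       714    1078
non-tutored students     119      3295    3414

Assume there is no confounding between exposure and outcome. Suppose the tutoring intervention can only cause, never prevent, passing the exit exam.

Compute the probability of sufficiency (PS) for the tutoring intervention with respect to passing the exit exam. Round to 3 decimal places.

p₁ = P(outcome | exposed) = 364/1078 = 0.33766
p₀ = P(outcome | unexposed) = 119/3414 = 0.034856
Under exogeneity and monotonicity, PS = (p₁ − p₀)/(1 − p₀).
PS = (0.33766 − 0.034856) / 0.96514 ≈ 0.3137

PS ≈ 0.314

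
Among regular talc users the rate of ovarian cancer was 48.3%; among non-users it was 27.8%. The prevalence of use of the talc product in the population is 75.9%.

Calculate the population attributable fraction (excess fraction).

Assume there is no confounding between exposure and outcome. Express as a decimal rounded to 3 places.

PAF ≈ 0.359

p₁ = 0.483, p₀ = 0.278.
Overall risk P(Y=1) = π·p₁ + (1−π)·p₀ = 0.759×0.483 + 0.241×0.278 = 0.4336.
Under exogeneity, PAF = [P(Y=1) − p₀] / P(Y=1).
PAF = (0.4336 − 0.278) / 0.4336 ≈ 0.3588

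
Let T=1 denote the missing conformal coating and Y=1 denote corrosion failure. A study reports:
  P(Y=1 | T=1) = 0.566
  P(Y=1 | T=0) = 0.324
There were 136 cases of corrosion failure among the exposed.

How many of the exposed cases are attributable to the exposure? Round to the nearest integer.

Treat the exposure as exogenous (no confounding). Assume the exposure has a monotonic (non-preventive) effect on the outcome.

about 58 cases

Let p₁ = 0.566, p₀ = 0.324.
PN = (p₁ − p₀)/p₁ = (0.566 − 0.324) / 0.566 ≈ 0.42756.
Attributable cases ≈ PN × (exposed cases) = 0.42756 × 136 ≈ 58.15.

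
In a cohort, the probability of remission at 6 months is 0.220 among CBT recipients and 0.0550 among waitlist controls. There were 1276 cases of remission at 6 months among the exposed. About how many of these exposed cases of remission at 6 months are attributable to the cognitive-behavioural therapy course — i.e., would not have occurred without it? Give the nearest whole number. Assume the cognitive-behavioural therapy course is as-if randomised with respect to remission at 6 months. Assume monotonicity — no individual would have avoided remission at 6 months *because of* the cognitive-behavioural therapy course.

Let p₁ = 0.22, p₀ = 0.055.
PN = (p₁ − p₀)/p₁ = (0.22 − 0.055) / 0.22 ≈ 0.75000.
Attributable cases ≈ PN × (exposed cases) = 0.75000 × 1276 ≈ 957.00.

about 957 cases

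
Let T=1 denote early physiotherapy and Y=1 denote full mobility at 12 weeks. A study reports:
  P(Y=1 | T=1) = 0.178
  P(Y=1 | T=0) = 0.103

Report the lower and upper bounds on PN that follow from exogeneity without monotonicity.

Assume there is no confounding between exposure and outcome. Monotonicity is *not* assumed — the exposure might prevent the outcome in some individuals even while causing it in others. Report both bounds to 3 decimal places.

0.421 ≤ PN ≤ 1.000

Let p₁ = 0.178, p₀ = 0.103.
Under exogeneity alone the bounds on PN are max{0,(p₁−p₀)/p₁} ≤ PN ≤ min{1,(1−p₀)/p₁}.
  lower = (p₁ − p₀)/p₁ = 0.075 / 0.178 ≈ 0.4213
  upper = min{1, (1 − p₀)/p₁} = 0.897 / 0.178 ≈ 5.0393 → capped at 1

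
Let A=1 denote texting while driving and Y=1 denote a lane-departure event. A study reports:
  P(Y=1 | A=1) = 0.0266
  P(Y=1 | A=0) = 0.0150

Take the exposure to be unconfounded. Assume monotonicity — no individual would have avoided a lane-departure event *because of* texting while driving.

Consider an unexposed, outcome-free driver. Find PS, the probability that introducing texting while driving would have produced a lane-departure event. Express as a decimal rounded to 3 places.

Let p₁ = 0.0266, p₀ = 0.015.
Under exogeneity and monotonicity, PS = (p₁ − p₀) / (1 − p₀).
PS = (0.0266 − 0.015) / (1 − 0.015) = 0.0116 / 0.985 ≈ 0.0118

PS ≈ 0.012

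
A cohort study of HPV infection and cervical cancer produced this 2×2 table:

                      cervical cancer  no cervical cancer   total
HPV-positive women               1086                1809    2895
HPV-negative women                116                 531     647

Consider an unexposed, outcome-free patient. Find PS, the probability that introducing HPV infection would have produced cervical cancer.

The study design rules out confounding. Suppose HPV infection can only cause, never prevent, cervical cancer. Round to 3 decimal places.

PS ≈ 0.239

p₁ = P(outcome | exposed) = 1086/2895 = 0.37513
p₀ = P(outcome | unexposed) = 116/647 = 0.17929
Under exogeneity and monotonicity, PS = (p₁ − p₀)/(1 − p₀).
PS = (0.37513 − 0.17929) / 0.82071 ≈ 0.2386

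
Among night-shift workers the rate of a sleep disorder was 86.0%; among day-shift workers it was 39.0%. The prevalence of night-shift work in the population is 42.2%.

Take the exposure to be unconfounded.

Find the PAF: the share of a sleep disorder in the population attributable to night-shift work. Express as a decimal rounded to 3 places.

PAF ≈ 0.337

p₁ = 0.86, p₀ = 0.39.
Overall risk P(Y=1) = π·p₁ + (1−π)·p₀ = 0.422×0.86 + 0.578×0.39 = 0.58834.
Under exogeneity, PAF = [P(Y=1) − p₀] / P(Y=1).
PAF = (0.58834 − 0.39) / 0.58834 ≈ 0.3371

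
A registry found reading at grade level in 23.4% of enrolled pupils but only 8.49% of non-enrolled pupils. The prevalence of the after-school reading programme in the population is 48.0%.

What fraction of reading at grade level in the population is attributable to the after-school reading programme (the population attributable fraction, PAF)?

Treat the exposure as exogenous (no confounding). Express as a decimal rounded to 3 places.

p₁ = 0.234, p₀ = 0.0849.
Overall risk P(Y=1) = π·p₁ + (1−π)·p₀ = 0.48×0.234 + 0.52×0.0849 = 0.15647.
Under exogeneity, PAF = [P(Y=1) − p₀] / P(Y=1).
PAF = (0.15647 − 0.0849) / 0.15647 ≈ 0.4574

PAF ≈ 0.457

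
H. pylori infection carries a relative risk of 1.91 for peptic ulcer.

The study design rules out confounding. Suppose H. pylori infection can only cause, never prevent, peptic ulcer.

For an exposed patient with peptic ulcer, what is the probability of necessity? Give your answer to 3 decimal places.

Under exogeneity and monotonicity, PN = (RR − 1) / RR = 1 − 1/RR.
PN = (1.91 − 1) / 1.91 = 0.91 / 1.91 ≈ 0.4764

PN ≈ 0.476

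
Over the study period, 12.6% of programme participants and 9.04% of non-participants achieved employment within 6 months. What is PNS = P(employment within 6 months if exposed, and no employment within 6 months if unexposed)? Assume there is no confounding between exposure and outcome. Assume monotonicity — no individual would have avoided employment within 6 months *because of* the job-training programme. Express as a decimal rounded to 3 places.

PNS ≈ 0.036

p₁ = 0.126, p₀ = 0.0904.
Under exogeneity and monotonicity, PNS = p₁ − p₀.
PNS = 0.126 − 0.0904 = 0.0356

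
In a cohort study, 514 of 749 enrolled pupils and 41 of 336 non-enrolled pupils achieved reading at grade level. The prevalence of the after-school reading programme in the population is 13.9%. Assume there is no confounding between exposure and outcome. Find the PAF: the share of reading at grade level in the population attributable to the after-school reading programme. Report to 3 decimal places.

PAF ≈ 0.391

p₁ = P(outcome | exposed) = 514/749 = 0.68625
p₀ = P(outcome | unexposed) = 41/336 = 0.12202
Overall risk P(Y=1) = π·p₁ + (1−π)·p₀ = 0.139×0.68625 + 0.861×0.12202 = 0.20045.
Under exogeneity, PAF = [P(Y=1) − p₀] / P(Y=1).
PAF = (0.20045 − 0.12202) / 0.20045 ≈ 0.3913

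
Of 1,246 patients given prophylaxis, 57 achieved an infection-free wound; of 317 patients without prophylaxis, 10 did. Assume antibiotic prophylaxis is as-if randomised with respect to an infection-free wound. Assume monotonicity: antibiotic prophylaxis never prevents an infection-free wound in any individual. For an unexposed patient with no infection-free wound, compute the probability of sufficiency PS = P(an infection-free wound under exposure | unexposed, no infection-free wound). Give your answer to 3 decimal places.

PS ≈ 0.015

p₁ = P(outcome | exposed) = 57/1246 = 0.045746
p₀ = P(outcome | unexposed) = 10/317 = 0.031546
Under exogeneity and monotonicity, PS = (p₁ − p₀) / (1 − p₀).
PS = (0.045746 − 0.031546) / (1 − 0.031546) = 0.014201 / 0.96845 ≈ 0.0147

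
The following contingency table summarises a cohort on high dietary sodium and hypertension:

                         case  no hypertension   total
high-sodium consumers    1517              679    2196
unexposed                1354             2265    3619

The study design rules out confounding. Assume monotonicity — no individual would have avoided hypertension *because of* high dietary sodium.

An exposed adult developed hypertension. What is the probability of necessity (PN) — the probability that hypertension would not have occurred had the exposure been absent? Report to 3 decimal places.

p₁ = P(outcome | exposed) = 1517/2196 = 0.6908
p₀ = P(outcome | unexposed) = 1354/3619 = 0.37414
Under exogeneity and monotonicity, PN = (p₁ − p₀)/p₁.
PN = (0.6908 − 0.37414) / 0.6908 ≈ 0.4584

PN ≈ 0.458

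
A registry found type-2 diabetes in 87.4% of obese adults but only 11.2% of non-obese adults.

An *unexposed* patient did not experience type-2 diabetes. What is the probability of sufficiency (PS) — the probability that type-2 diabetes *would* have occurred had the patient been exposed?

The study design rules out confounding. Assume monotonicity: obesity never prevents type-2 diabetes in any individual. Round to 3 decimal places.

PS ≈ 0.858

p₁ = 0.874, p₀ = 0.112.
Under exogeneity and monotonicity, PS = (p₁ − p₀) / (1 − p₀).
PS = (0.874 − 0.112) / (1 − 0.112) = 0.762 / 0.888 ≈ 0.8581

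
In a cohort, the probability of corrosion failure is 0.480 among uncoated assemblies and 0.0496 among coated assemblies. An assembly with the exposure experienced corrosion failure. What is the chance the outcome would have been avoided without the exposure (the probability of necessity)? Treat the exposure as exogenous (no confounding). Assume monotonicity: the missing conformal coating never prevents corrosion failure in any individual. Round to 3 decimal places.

Let p₁ = 0.48, p₀ = 0.0496.
Under exogeneity and monotonicity, PN = (p₁ − p₀) / p₁.
PN = (0.48 − 0.0496) / 0.48 = 0.4304 / 0.48 ≈ 0.8967

PN ≈ 0.897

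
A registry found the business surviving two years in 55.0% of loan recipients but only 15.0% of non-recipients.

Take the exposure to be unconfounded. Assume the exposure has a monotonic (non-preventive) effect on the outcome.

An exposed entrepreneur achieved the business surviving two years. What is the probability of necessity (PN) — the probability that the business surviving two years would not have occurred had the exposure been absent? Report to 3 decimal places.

PN ≈ 0.727

p₁ = 0.55, p₀ = 0.15.
Under exogeneity and monotonicity, PN = (p₁ − p₀) / p₁.
PN = (0.55 − 0.15) / 0.55 = 0.4 / 0.55 ≈ 0.7273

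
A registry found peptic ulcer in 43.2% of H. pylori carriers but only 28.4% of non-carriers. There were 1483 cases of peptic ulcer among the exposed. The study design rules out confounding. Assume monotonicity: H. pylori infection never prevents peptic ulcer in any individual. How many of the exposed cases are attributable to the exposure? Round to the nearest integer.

about 508 cases

p₁ = 0.432, p₀ = 0.284.
PN = (p₁ − p₀)/p₁ = (0.432 − 0.284) / 0.432 ≈ 0.34259.
Attributable cases ≈ PN × (exposed cases) = 0.34259 × 1483 ≈ 508.06.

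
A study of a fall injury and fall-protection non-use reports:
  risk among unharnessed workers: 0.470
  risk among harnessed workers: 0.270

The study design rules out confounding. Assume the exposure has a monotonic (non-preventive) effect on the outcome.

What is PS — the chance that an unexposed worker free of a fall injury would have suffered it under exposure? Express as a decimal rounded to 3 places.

PS ≈ 0.274

Let p₁ = 0.47, p₀ = 0.27.
Under exogeneity and monotonicity, PS = (p₁ − p₀) / (1 − p₀).
PS = (0.47 − 0.27) / (1 − 0.27) = 0.2 / 0.73 ≈ 0.2740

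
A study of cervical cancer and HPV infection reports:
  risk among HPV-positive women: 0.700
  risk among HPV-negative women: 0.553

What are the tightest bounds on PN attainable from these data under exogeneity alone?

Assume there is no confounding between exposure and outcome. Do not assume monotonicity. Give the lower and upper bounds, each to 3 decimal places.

0.210 ≤ PN ≤ 0.639

Let p₁ = 0.7, p₀ = 0.553.
Under exogeneity alone the bounds on PN are max{0,(p₁−p₀)/p₁} ≤ PN ≤ min{1,(1−p₀)/p₁}.
  lower = (p₁ − p₀)/p₁ = 0.147 / 0.7 ≈ 0.2100
  upper = min{1, (1 − p₀)/p₁} = 0.447 / 0.7 ≈ 0.6386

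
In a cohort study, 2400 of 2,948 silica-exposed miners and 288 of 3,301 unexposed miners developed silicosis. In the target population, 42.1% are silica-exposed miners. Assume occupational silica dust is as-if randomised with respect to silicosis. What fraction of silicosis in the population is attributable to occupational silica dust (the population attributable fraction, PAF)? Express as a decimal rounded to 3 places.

PAF ≈ 0.778

p₁ = P(outcome | exposed) = 2400/2948 = 0.81411
p₀ = P(outcome | unexposed) = 288/3301 = 0.087246
Overall risk P(Y=1) = π·p₁ + (1−π)·p₀ = 0.421×0.81411 + 0.579×0.087246 = 0.39326.
Under exogeneity, PAF = [P(Y=1) − p₀] / P(Y=1).
PAF = (0.39326 − 0.087246) / 0.39326 ≈ 0.7781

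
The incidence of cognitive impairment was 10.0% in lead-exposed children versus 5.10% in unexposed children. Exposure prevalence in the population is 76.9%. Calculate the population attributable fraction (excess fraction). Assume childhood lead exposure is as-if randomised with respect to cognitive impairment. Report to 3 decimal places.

PAF ≈ 0.425

p₁ = 0.1, p₀ = 0.051.
Overall risk P(Y=1) = π·p₁ + (1−π)·p₀ = 0.769×0.1 + 0.231×0.051 = 0.088681.
Under exogeneity, PAF = [P(Y=1) − p₀] / P(Y=1).
PAF = (0.088681 − 0.051) / 0.088681 ≈ 0.4249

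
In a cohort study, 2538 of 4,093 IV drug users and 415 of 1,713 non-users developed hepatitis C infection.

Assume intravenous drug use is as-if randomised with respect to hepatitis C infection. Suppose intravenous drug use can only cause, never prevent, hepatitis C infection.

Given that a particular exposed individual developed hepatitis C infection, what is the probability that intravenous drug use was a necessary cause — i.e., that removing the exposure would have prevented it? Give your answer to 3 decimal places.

p₁ = P(outcome | exposed) = 2538/4093 = 0.62008
p₀ = P(outcome | unexposed) = 415/1713 = 0.24227
Under exogeneity and monotonicity, PN = (p₁ − p₀) / p₁.
PN = (0.62008 − 0.24227) / 0.62008 = 0.37782 / 0.62008 ≈ 0.6093

PN ≈ 0.609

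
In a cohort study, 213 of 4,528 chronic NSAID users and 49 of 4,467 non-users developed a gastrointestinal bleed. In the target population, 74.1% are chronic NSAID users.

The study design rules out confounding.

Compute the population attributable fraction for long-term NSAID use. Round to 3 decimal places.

p₁ = P(outcome | exposed) = 213/4528 = 0.047041
p₀ = P(outcome | unexposed) = 49/4467 = 0.010969
Overall risk P(Y=1) = π·p₁ + (1−π)·p₀ = 0.741×0.047041 + 0.259×0.010969 = 0.037698.
Under exogeneity, PAF = [P(Y=1) − p₀] / P(Y=1).
PAF = (0.037698 − 0.010969) / 0.037698 ≈ 0.7090

PAF ≈ 0.709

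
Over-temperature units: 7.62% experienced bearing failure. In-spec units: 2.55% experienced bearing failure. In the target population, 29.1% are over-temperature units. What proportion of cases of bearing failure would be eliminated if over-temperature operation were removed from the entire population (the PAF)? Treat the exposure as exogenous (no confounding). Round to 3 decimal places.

p₁ = 0.0762, p₀ = 0.0255.
Overall risk P(Y=1) = π·p₁ + (1−π)·p₀ = 0.291×0.0762 + 0.709×0.0255 = 0.040254.
Under exogeneity, PAF = [P(Y=1) − p₀] / P(Y=1).
PAF = (0.040254 − 0.0255) / 0.040254 ≈ 0.3665

PAF ≈ 0.367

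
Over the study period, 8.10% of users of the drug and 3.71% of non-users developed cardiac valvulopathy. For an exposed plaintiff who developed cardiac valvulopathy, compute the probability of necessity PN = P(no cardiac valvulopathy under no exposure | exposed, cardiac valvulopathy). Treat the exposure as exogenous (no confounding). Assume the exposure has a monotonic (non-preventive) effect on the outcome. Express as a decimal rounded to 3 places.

PN ≈ 0.542

p₁ = 0.081, p₀ = 0.0371.
Under exogeneity and monotonicity, PN = (p₁ − p₀) / p₁.
PN = (0.081 − 0.0371) / 0.081 = 0.0439 / 0.081 ≈ 0.5420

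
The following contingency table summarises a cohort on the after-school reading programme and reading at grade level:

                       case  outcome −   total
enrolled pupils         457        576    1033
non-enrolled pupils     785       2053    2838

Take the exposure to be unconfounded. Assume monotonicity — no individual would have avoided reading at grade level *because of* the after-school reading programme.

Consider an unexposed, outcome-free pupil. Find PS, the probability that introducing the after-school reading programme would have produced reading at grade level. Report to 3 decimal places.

PS ≈ 0.229

p₁ = P(outcome | exposed) = 457/1033 = 0.4424
p₀ = P(outcome | unexposed) = 785/2838 = 0.2766
Under exogeneity and monotonicity, PS = (p₁ − p₀)/(1 − p₀).
PS = (0.4424 − 0.2766) / 0.7234 ≈ 0.2292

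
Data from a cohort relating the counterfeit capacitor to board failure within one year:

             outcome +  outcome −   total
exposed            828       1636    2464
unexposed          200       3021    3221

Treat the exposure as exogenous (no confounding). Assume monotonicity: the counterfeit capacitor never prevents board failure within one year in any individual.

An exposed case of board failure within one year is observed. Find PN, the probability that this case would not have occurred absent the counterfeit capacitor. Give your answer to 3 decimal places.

p₁ = P(outcome | exposed) = 828/2464 = 0.33604
p₀ = P(outcome | unexposed) = 200/3221 = 0.062093
Under exogeneity and monotonicity, PN = (p₁ − p₀)/p₁.
PN = (0.33604 − 0.062093) / 0.33604 ≈ 0.8152

PN ≈ 0.815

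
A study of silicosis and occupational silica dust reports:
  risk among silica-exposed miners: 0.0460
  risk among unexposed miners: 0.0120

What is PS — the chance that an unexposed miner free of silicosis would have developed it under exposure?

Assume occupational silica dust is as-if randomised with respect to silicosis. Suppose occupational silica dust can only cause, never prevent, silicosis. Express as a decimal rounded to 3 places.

PS ≈ 0.034

Let p₁ = 0.046, p₀ = 0.012.
Under exogeneity and monotonicity, PS = (p₁ − p₀) / (1 − p₀).
PS = (0.046 − 0.012) / (1 − 0.012) = 0.034 / 0.988 ≈ 0.0344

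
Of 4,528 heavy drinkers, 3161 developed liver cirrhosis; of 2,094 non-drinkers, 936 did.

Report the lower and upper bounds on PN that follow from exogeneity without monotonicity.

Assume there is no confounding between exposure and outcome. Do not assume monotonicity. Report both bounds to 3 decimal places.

0.360 ≤ PN ≤ 0.792

p₁ = P(outcome | exposed) = 3161/4528 = 0.6981
p₀ = P(outcome | unexposed) = 936/2094 = 0.44699
Under exogeneity alone the bounds on PN are max{0,(p₁−p₀)/p₁} ≤ PN ≤ min{1,(1−p₀)/p₁}.
  lower = (p₁ − p₀)/p₁ = 0.25111 / 0.6981 ≈ 0.3597
  upper = min{1, (1 − p₀)/p₁} = 0.55301 / 0.6981 ≈ 0.7922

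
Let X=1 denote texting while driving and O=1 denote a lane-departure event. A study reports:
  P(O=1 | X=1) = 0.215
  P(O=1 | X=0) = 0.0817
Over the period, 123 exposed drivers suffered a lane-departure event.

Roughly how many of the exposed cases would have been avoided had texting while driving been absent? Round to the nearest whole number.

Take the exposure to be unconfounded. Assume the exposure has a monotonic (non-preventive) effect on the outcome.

about 76 cases

Let p₁ = 0.215, p₀ = 0.0817.
PN = (p₁ − p₀)/p₁ = (0.215 − 0.0817) / 0.215 ≈ 0.62000.
Attributable cases ≈ PN × (exposed cases) = 0.62000 × 123 ≈ 76.26.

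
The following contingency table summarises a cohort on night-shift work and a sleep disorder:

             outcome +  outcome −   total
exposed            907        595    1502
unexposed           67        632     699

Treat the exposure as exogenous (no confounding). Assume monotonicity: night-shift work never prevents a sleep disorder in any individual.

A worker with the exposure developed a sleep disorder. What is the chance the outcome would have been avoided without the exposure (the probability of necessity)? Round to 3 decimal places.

p₁ = P(outcome | exposed) = 907/1502 = 0.60386
p₀ = P(outcome | unexposed) = 67/699 = 0.095851
Under exogeneity and monotonicity, PN = (p₁ − p₀)/p₁.
PN = (0.60386 − 0.095851) / 0.60386 ≈ 0.8413

PN ≈ 0.841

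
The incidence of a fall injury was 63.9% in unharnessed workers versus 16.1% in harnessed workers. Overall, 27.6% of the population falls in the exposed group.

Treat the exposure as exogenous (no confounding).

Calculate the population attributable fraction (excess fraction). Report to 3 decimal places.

PAF ≈ 0.450

p₁ = 0.639, p₀ = 0.161.
Overall risk P(Y=1) = π·p₁ + (1−π)·p₀ = 0.276×0.639 + 0.724×0.161 = 0.29293.
Under exogeneity, PAF = [P(Y=1) − p₀] / P(Y=1).
PAF = (0.29293 − 0.161) / 0.29293 ≈ 0.4504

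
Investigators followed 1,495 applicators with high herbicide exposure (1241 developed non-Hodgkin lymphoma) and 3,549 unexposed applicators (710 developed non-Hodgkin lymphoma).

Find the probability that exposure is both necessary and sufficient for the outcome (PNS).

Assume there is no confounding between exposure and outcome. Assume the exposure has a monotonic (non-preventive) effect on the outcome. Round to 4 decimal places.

p₁ = P(outcome | exposed) = 1241/1495 = 0.8301
p₀ = P(outcome | unexposed) = 710/3549 = 0.20006
Under exogeneity and monotonicity, PNS = p₁ − p₀.
PNS = 0.8301 − 0.20006 = 0.63004

PNS ≈ 0.6300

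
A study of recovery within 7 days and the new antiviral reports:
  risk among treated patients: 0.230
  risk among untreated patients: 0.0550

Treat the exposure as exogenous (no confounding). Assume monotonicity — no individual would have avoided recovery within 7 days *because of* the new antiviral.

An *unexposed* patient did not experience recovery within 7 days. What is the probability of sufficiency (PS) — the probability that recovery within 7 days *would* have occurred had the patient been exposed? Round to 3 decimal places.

PS ≈ 0.185

Let p₁ = 0.23, p₀ = 0.055.
Under exogeneity and monotonicity, PS = (p₁ − p₀) / (1 − p₀).
PS = (0.23 − 0.055) / (1 − 0.055) = 0.175 / 0.945 ≈ 0.1852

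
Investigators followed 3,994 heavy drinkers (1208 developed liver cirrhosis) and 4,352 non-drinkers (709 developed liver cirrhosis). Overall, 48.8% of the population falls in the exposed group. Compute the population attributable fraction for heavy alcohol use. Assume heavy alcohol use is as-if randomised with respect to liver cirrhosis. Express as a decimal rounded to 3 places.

PAF ≈ 0.295

p₁ = P(outcome | exposed) = 1208/3994 = 0.30245
p₀ = P(outcome | unexposed) = 709/4352 = 0.16291
Overall risk P(Y=1) = π·p₁ + (1−π)·p₀ = 0.488×0.30245 + 0.512×0.16291 = 0.23101.
Under exogeneity, PAF = [P(Y=1) − p₀] / P(Y=1).
PAF = (0.23101 − 0.16291) / 0.23101 ≈ 0.2948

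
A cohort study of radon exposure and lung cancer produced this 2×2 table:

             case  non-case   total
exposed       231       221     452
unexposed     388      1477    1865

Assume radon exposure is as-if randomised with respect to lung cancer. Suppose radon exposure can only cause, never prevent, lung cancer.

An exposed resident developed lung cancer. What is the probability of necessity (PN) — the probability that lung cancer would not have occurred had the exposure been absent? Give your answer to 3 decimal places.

p₁ = P(outcome | exposed) = 231/452 = 0.51106
p₀ = P(outcome | unexposed) = 388/1865 = 0.20804
Under exogeneity and monotonicity, PN = (p₁ − p₀)/p₁.
PN = (0.51106 − 0.20804) / 0.51106 ≈ 0.5929

PN ≈ 0.593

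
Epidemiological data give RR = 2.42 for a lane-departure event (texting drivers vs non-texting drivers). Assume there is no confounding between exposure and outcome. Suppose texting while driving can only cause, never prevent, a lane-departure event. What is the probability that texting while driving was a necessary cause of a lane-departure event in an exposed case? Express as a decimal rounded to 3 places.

PN ≈ 0.587

Under exogeneity and monotonicity, PN = (RR − 1) / RR = 1 − 1/RR.
PN = (2.42 − 1) / 2.42 = 1.42 / 2.42 ≈ 0.5868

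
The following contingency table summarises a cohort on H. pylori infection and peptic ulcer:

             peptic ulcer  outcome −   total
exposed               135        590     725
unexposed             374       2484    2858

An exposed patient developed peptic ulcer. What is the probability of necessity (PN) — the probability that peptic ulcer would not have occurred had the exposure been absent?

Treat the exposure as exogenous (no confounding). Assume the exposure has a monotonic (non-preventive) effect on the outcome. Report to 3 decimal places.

PN ≈ 0.297

p₁ = P(outcome | exposed) = 135/725 = 0.18621
p₀ = P(outcome | unexposed) = 374/2858 = 0.13086
Under exogeneity and monotonicity, PN = (p₁ − p₀) / p₁.
PN = (0.18621 − 0.13086) / 0.18621 = 0.055346 / 0.18621 ≈ 0.2972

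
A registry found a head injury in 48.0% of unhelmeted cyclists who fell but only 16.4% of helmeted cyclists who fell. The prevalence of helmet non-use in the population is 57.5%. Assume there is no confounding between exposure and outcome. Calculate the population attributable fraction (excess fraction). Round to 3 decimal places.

PAF ≈ 0.526

p₁ = 0.48, p₀ = 0.164.
Overall risk P(Y=1) = π·p₁ + (1−π)·p₀ = 0.575×0.48 + 0.425×0.164 = 0.3457.
Under exogeneity, PAF = [P(Y=1) − p₀] / P(Y=1).
PAF = (0.3457 − 0.164) / 0.3457 ≈ 0.5256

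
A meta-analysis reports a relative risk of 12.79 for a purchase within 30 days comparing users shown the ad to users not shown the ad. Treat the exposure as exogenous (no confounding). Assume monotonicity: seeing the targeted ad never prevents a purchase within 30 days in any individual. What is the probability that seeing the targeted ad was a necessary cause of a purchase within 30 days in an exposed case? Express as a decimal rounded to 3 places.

Under exogeneity and monotonicity, PN = (RR − 1) / RR = 1 − 1/RR.
PN = (12.79 − 1) / 12.79 = 11.79 / 12.79 ≈ 0.9218

PN ≈ 0.922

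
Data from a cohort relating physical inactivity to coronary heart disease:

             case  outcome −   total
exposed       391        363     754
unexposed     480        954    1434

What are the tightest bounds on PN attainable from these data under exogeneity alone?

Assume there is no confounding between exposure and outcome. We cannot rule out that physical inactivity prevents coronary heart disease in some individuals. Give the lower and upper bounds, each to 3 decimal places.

0.355 ≤ PN ≤ 1.000

p₁ = P(outcome | exposed) = 391/754 = 0.51857
p₀ = P(outcome | unexposed) = 480/1434 = 0.33473
Under exogeneity alone the bounds on PN are max{0,(p₁−p₀)/p₁} ≤ PN ≤ min{1,(1−p₀)/p₁}.
  lower = (p₁ − p₀)/p₁ = 0.18384 / 0.51857 ≈ 0.3545
  upper = min{1, (1 − p₀)/p₁} = 0.66527 / 0.51857 ≈ 1.2829 → capped at 1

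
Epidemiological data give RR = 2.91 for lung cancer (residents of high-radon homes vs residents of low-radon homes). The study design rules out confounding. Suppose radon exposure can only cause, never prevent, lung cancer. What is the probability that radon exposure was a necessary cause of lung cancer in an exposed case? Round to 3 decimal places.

Under exogeneity and monotonicity, PN = (RR − 1) / RR = 1 − 1/RR.
PN = (2.91 − 1) / 2.91 = 1.91 / 2.91 ≈ 0.6564

PN ≈ 0.656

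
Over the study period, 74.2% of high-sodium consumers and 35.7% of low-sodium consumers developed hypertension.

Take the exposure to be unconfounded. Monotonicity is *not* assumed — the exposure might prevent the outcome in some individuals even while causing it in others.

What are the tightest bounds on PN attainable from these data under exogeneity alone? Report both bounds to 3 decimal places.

p₁ = 0.742, p₀ = 0.357.
Under exogeneity alone the bounds on PN are max{0,(p₁−p₀)/p₁} ≤ PN ≤ min{1,(1−p₀)/p₁}.
  lower = (p₁ − p₀)/p₁ = 0.385 / 0.742 ≈ 0.5189
  upper = min{1, (1 − p₀)/p₁} = 0.643 / 0.742 ≈ 0.8666

0.519 ≤ PN ≤ 0.867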